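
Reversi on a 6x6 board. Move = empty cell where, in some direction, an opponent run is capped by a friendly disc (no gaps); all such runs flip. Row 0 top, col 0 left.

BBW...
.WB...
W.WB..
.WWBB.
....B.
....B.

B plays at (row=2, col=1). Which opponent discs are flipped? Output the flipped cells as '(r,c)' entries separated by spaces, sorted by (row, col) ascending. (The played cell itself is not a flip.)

Answer: (1,1) (2,2)

Derivation:
Dir NW: first cell '.' (not opp) -> no flip
Dir N: opp run (1,1) capped by B -> flip
Dir NE: first cell 'B' (not opp) -> no flip
Dir W: opp run (2,0), next=edge -> no flip
Dir E: opp run (2,2) capped by B -> flip
Dir SW: first cell '.' (not opp) -> no flip
Dir S: opp run (3,1), next='.' -> no flip
Dir SE: opp run (3,2), next='.' -> no flip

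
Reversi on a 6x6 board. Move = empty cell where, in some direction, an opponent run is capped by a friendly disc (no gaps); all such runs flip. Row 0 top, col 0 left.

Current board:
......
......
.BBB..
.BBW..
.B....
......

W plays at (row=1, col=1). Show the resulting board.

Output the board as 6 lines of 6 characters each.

Answer: ......
.W....
.BWB..
.BBW..
.B....
......

Derivation:
Place W at (1,1); scan 8 dirs for brackets.
Dir NW: first cell '.' (not opp) -> no flip
Dir N: first cell '.' (not opp) -> no flip
Dir NE: first cell '.' (not opp) -> no flip
Dir W: first cell '.' (not opp) -> no flip
Dir E: first cell '.' (not opp) -> no flip
Dir SW: first cell '.' (not opp) -> no flip
Dir S: opp run (2,1) (3,1) (4,1), next='.' -> no flip
Dir SE: opp run (2,2) capped by W -> flip
All flips: (2,2)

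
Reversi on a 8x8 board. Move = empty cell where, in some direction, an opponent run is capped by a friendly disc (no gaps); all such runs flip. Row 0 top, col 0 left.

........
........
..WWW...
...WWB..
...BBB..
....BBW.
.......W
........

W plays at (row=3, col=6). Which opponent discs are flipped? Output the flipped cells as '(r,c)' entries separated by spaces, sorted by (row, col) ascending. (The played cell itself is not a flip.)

Answer: (3,5)

Derivation:
Dir NW: first cell '.' (not opp) -> no flip
Dir N: first cell '.' (not opp) -> no flip
Dir NE: first cell '.' (not opp) -> no flip
Dir W: opp run (3,5) capped by W -> flip
Dir E: first cell '.' (not opp) -> no flip
Dir SW: opp run (4,5) (5,4), next='.' -> no flip
Dir S: first cell '.' (not opp) -> no flip
Dir SE: first cell '.' (not opp) -> no flip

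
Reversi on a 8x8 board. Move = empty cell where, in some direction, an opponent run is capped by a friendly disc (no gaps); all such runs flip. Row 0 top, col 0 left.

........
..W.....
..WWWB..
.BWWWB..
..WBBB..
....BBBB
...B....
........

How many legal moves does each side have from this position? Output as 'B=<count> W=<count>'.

Answer: B=7 W=13

Derivation:
-- B to move --
(0,1): flips 3 -> legal
(0,2): no bracket -> illegal
(0,3): no bracket -> illegal
(1,1): flips 2 -> legal
(1,3): flips 4 -> legal
(1,4): flips 2 -> legal
(1,5): no bracket -> illegal
(2,1): flips 4 -> legal
(4,1): flips 1 -> legal
(5,1): no bracket -> illegal
(5,2): no bracket -> illegal
(5,3): flips 1 -> legal
B mobility = 7
-- W to move --
(1,4): no bracket -> illegal
(1,5): no bracket -> illegal
(1,6): flips 1 -> legal
(2,0): flips 1 -> legal
(2,1): no bracket -> illegal
(2,6): flips 1 -> legal
(3,0): flips 1 -> legal
(3,6): flips 1 -> legal
(4,0): flips 1 -> legal
(4,1): no bracket -> illegal
(4,6): flips 4 -> legal
(4,7): no bracket -> illegal
(5,2): flips 1 -> legal
(5,3): flips 1 -> legal
(6,2): no bracket -> illegal
(6,4): flips 2 -> legal
(6,5): flips 2 -> legal
(6,6): flips 2 -> legal
(6,7): flips 2 -> legal
(7,2): no bracket -> illegal
(7,3): no bracket -> illegal
(7,4): no bracket -> illegal
W mobility = 13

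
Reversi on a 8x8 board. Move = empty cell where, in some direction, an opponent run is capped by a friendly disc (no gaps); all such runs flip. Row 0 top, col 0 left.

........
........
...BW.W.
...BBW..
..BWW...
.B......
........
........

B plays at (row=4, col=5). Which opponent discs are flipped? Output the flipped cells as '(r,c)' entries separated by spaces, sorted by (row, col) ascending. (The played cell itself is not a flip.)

Dir NW: first cell 'B' (not opp) -> no flip
Dir N: opp run (3,5), next='.' -> no flip
Dir NE: first cell '.' (not opp) -> no flip
Dir W: opp run (4,4) (4,3) capped by B -> flip
Dir E: first cell '.' (not opp) -> no flip
Dir SW: first cell '.' (not opp) -> no flip
Dir S: first cell '.' (not opp) -> no flip
Dir SE: first cell '.' (not opp) -> no flip

Answer: (4,3) (4,4)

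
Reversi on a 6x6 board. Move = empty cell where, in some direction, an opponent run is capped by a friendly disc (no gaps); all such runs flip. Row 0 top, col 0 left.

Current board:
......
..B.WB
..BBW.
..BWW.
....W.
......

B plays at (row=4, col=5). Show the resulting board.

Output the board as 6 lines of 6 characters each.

Answer: ......
..B.WB
..BBW.
..BWB.
....WB
......

Derivation:
Place B at (4,5); scan 8 dirs for brackets.
Dir NW: opp run (3,4) capped by B -> flip
Dir N: first cell '.' (not opp) -> no flip
Dir NE: edge -> no flip
Dir W: opp run (4,4), next='.' -> no flip
Dir E: edge -> no flip
Dir SW: first cell '.' (not opp) -> no flip
Dir S: first cell '.' (not opp) -> no flip
Dir SE: edge -> no flip
All flips: (3,4)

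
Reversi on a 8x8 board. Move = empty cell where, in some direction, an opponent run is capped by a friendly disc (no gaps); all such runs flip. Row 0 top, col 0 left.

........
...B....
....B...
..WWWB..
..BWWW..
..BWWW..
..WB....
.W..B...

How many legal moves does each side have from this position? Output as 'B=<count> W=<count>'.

-- B to move --
(2,1): no bracket -> illegal
(2,2): flips 1 -> legal
(2,3): flips 3 -> legal
(2,5): flips 2 -> legal
(3,1): flips 3 -> legal
(3,6): flips 2 -> legal
(4,1): no bracket -> illegal
(4,6): flips 3 -> legal
(5,1): no bracket -> illegal
(5,6): flips 3 -> legal
(6,0): no bracket -> illegal
(6,1): flips 1 -> legal
(6,4): flips 4 -> legal
(6,5): flips 2 -> legal
(6,6): no bracket -> illegal
(7,0): no bracket -> illegal
(7,2): flips 1 -> legal
(7,3): no bracket -> illegal
B mobility = 11
-- W to move --
(0,2): no bracket -> illegal
(0,3): no bracket -> illegal
(0,4): no bracket -> illegal
(1,2): no bracket -> illegal
(1,4): flips 1 -> legal
(1,5): flips 1 -> legal
(2,2): no bracket -> illegal
(2,3): no bracket -> illegal
(2,5): flips 1 -> legal
(2,6): flips 1 -> legal
(3,1): flips 1 -> legal
(3,6): flips 1 -> legal
(4,1): flips 1 -> legal
(4,6): no bracket -> illegal
(5,1): flips 2 -> legal
(6,1): flips 1 -> legal
(6,4): flips 1 -> legal
(6,5): no bracket -> illegal
(7,2): flips 1 -> legal
(7,3): flips 1 -> legal
(7,5): no bracket -> illegal
W mobility = 12

Answer: B=11 W=12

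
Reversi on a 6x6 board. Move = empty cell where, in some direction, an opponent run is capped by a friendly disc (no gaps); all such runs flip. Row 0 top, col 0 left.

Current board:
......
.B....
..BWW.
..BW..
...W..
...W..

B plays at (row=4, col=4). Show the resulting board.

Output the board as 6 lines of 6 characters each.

Place B at (4,4); scan 8 dirs for brackets.
Dir NW: opp run (3,3) capped by B -> flip
Dir N: first cell '.' (not opp) -> no flip
Dir NE: first cell '.' (not opp) -> no flip
Dir W: opp run (4,3), next='.' -> no flip
Dir E: first cell '.' (not opp) -> no flip
Dir SW: opp run (5,3), next=edge -> no flip
Dir S: first cell '.' (not opp) -> no flip
Dir SE: first cell '.' (not opp) -> no flip
All flips: (3,3)

Answer: ......
.B....
..BWW.
..BB..
...WB.
...W..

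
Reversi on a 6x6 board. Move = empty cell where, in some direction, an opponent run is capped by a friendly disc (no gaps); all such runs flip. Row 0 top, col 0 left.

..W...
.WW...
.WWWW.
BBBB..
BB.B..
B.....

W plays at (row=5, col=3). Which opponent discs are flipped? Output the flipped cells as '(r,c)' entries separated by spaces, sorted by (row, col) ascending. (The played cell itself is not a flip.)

Dir NW: first cell '.' (not opp) -> no flip
Dir N: opp run (4,3) (3,3) capped by W -> flip
Dir NE: first cell '.' (not opp) -> no flip
Dir W: first cell '.' (not opp) -> no flip
Dir E: first cell '.' (not opp) -> no flip
Dir SW: edge -> no flip
Dir S: edge -> no flip
Dir SE: edge -> no flip

Answer: (3,3) (4,3)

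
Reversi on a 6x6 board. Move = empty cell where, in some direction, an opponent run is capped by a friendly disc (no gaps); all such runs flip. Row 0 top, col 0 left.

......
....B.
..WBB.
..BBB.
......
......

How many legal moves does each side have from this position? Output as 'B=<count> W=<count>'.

Answer: B=3 W=3

Derivation:
-- B to move --
(1,1): flips 1 -> legal
(1,2): flips 1 -> legal
(1,3): no bracket -> illegal
(2,1): flips 1 -> legal
(3,1): no bracket -> illegal
B mobility = 3
-- W to move --
(0,3): no bracket -> illegal
(0,4): no bracket -> illegal
(0,5): no bracket -> illegal
(1,2): no bracket -> illegal
(1,3): no bracket -> illegal
(1,5): no bracket -> illegal
(2,1): no bracket -> illegal
(2,5): flips 2 -> legal
(3,1): no bracket -> illegal
(3,5): no bracket -> illegal
(4,1): no bracket -> illegal
(4,2): flips 1 -> legal
(4,3): no bracket -> illegal
(4,4): flips 1 -> legal
(4,5): no bracket -> illegal
W mobility = 3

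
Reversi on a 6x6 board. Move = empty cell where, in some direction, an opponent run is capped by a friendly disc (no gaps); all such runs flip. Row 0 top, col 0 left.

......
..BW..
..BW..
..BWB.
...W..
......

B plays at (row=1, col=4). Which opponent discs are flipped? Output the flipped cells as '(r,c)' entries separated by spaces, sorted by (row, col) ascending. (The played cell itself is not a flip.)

Dir NW: first cell '.' (not opp) -> no flip
Dir N: first cell '.' (not opp) -> no flip
Dir NE: first cell '.' (not opp) -> no flip
Dir W: opp run (1,3) capped by B -> flip
Dir E: first cell '.' (not opp) -> no flip
Dir SW: opp run (2,3) capped by B -> flip
Dir S: first cell '.' (not opp) -> no flip
Dir SE: first cell '.' (not opp) -> no flip

Answer: (1,3) (2,3)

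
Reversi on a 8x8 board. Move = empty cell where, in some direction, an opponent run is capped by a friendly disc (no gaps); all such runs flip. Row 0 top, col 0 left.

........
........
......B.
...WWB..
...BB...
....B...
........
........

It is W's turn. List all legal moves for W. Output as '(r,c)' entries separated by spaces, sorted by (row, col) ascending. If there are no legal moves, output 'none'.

Answer: (3,6) (5,2) (5,3) (5,5) (6,4)

Derivation:
(1,5): no bracket -> illegal
(1,6): no bracket -> illegal
(1,7): no bracket -> illegal
(2,4): no bracket -> illegal
(2,5): no bracket -> illegal
(2,7): no bracket -> illegal
(3,2): no bracket -> illegal
(3,6): flips 1 -> legal
(3,7): no bracket -> illegal
(4,2): no bracket -> illegal
(4,5): no bracket -> illegal
(4,6): no bracket -> illegal
(5,2): flips 1 -> legal
(5,3): flips 1 -> legal
(5,5): flips 1 -> legal
(6,3): no bracket -> illegal
(6,4): flips 2 -> legal
(6,5): no bracket -> illegal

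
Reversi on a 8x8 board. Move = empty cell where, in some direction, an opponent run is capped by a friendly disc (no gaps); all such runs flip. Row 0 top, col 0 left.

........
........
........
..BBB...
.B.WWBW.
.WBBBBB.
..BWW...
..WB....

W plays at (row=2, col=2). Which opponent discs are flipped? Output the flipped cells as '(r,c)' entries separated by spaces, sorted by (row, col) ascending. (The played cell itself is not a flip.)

Answer: (3,3)

Derivation:
Dir NW: first cell '.' (not opp) -> no flip
Dir N: first cell '.' (not opp) -> no flip
Dir NE: first cell '.' (not opp) -> no flip
Dir W: first cell '.' (not opp) -> no flip
Dir E: first cell '.' (not opp) -> no flip
Dir SW: first cell '.' (not opp) -> no flip
Dir S: opp run (3,2), next='.' -> no flip
Dir SE: opp run (3,3) capped by W -> flip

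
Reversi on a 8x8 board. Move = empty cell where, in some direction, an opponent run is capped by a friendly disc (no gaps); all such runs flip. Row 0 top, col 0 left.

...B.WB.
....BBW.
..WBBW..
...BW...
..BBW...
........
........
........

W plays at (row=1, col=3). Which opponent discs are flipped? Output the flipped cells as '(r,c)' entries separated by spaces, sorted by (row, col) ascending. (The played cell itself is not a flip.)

Answer: (1,4) (1,5)

Derivation:
Dir NW: first cell '.' (not opp) -> no flip
Dir N: opp run (0,3), next=edge -> no flip
Dir NE: first cell '.' (not opp) -> no flip
Dir W: first cell '.' (not opp) -> no flip
Dir E: opp run (1,4) (1,5) capped by W -> flip
Dir SW: first cell 'W' (not opp) -> no flip
Dir S: opp run (2,3) (3,3) (4,3), next='.' -> no flip
Dir SE: opp run (2,4), next='.' -> no flip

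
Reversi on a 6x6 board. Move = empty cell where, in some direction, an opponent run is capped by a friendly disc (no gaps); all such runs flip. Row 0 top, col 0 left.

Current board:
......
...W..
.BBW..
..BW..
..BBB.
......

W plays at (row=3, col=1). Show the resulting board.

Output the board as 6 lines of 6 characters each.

Place W at (3,1); scan 8 dirs for brackets.
Dir NW: first cell '.' (not opp) -> no flip
Dir N: opp run (2,1), next='.' -> no flip
Dir NE: opp run (2,2) capped by W -> flip
Dir W: first cell '.' (not opp) -> no flip
Dir E: opp run (3,2) capped by W -> flip
Dir SW: first cell '.' (not opp) -> no flip
Dir S: first cell '.' (not opp) -> no flip
Dir SE: opp run (4,2), next='.' -> no flip
All flips: (2,2) (3,2)

Answer: ......
...W..
.BWW..
.WWW..
..BBB.
......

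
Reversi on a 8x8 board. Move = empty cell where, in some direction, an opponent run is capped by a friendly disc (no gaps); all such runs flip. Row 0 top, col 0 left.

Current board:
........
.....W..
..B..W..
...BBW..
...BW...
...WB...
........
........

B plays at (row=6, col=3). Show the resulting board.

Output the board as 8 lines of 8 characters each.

Place B at (6,3); scan 8 dirs for brackets.
Dir NW: first cell '.' (not opp) -> no flip
Dir N: opp run (5,3) capped by B -> flip
Dir NE: first cell 'B' (not opp) -> no flip
Dir W: first cell '.' (not opp) -> no flip
Dir E: first cell '.' (not opp) -> no flip
Dir SW: first cell '.' (not opp) -> no flip
Dir S: first cell '.' (not opp) -> no flip
Dir SE: first cell '.' (not opp) -> no flip
All flips: (5,3)

Answer: ........
.....W..
..B..W..
...BBW..
...BW...
...BB...
...B....
........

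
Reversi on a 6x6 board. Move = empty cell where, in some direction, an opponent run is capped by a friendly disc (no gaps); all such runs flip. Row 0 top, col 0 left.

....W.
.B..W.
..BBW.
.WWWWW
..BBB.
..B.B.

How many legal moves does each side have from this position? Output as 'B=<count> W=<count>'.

Answer: B=8 W=7

Derivation:
-- B to move --
(0,3): no bracket -> illegal
(0,5): flips 1 -> legal
(1,3): no bracket -> illegal
(1,5): flips 2 -> legal
(2,0): flips 1 -> legal
(2,1): flips 1 -> legal
(2,5): flips 2 -> legal
(3,0): no bracket -> illegal
(4,0): flips 1 -> legal
(4,1): flips 1 -> legal
(4,5): flips 1 -> legal
B mobility = 8
-- W to move --
(0,0): flips 2 -> legal
(0,1): no bracket -> illegal
(0,2): no bracket -> illegal
(1,0): no bracket -> illegal
(1,2): flips 2 -> legal
(1,3): flips 2 -> legal
(2,0): no bracket -> illegal
(2,1): flips 2 -> legal
(4,1): no bracket -> illegal
(4,5): no bracket -> illegal
(5,1): flips 1 -> legal
(5,3): flips 3 -> legal
(5,5): flips 1 -> legal
W mobility = 7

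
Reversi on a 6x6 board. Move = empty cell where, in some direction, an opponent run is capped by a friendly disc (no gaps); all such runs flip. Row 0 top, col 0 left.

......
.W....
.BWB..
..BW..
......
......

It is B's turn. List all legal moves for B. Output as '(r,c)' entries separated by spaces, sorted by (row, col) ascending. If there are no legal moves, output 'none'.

(0,0): no bracket -> illegal
(0,1): flips 1 -> legal
(0,2): no bracket -> illegal
(1,0): no bracket -> illegal
(1,2): flips 1 -> legal
(1,3): no bracket -> illegal
(2,0): no bracket -> illegal
(2,4): no bracket -> illegal
(3,1): no bracket -> illegal
(3,4): flips 1 -> legal
(4,2): no bracket -> illegal
(4,3): flips 1 -> legal
(4,4): no bracket -> illegal

Answer: (0,1) (1,2) (3,4) (4,3)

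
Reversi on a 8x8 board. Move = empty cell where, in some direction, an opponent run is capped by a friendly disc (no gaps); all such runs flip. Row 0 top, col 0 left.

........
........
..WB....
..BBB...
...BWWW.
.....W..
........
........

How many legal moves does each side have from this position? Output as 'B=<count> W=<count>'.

-- B to move --
(1,1): flips 1 -> legal
(1,2): flips 1 -> legal
(1,3): no bracket -> illegal
(2,1): flips 1 -> legal
(3,1): no bracket -> illegal
(3,5): no bracket -> illegal
(3,6): no bracket -> illegal
(3,7): no bracket -> illegal
(4,7): flips 3 -> legal
(5,3): no bracket -> illegal
(5,4): flips 1 -> legal
(5,6): flips 1 -> legal
(5,7): no bracket -> illegal
(6,4): no bracket -> illegal
(6,5): no bracket -> illegal
(6,6): flips 2 -> legal
B mobility = 7
-- W to move --
(1,2): flips 2 -> legal
(1,3): no bracket -> illegal
(1,4): no bracket -> illegal
(2,1): no bracket -> illegal
(2,4): flips 2 -> legal
(2,5): no bracket -> illegal
(3,1): no bracket -> illegal
(3,5): no bracket -> illegal
(4,1): no bracket -> illegal
(4,2): flips 2 -> legal
(5,2): no bracket -> illegal
(5,3): no bracket -> illegal
(5,4): no bracket -> illegal
W mobility = 3

Answer: B=7 W=3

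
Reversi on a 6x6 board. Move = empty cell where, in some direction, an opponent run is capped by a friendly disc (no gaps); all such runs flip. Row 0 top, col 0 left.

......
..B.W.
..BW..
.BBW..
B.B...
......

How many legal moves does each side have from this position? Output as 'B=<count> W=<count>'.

Answer: B=4 W=6

Derivation:
-- B to move --
(0,3): no bracket -> illegal
(0,4): no bracket -> illegal
(0,5): flips 2 -> legal
(1,3): no bracket -> illegal
(1,5): no bracket -> illegal
(2,4): flips 2 -> legal
(2,5): no bracket -> illegal
(3,4): flips 2 -> legal
(4,3): no bracket -> illegal
(4,4): flips 1 -> legal
B mobility = 4
-- W to move --
(0,1): flips 1 -> legal
(0,2): no bracket -> illegal
(0,3): no bracket -> illegal
(1,1): flips 1 -> legal
(1,3): no bracket -> illegal
(2,0): no bracket -> illegal
(2,1): flips 1 -> legal
(3,0): flips 2 -> legal
(4,1): flips 1 -> legal
(4,3): no bracket -> illegal
(5,0): no bracket -> illegal
(5,1): flips 1 -> legal
(5,2): no bracket -> illegal
(5,3): no bracket -> illegal
W mobility = 6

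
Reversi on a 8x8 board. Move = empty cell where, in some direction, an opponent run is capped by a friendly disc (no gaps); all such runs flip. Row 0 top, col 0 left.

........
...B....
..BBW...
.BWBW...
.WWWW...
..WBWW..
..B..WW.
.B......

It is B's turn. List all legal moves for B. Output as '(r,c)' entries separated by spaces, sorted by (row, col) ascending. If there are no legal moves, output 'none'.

(1,4): no bracket -> illegal
(1,5): flips 1 -> legal
(2,1): no bracket -> illegal
(2,5): flips 1 -> legal
(3,0): no bracket -> illegal
(3,5): flips 3 -> legal
(4,0): no bracket -> illegal
(4,5): flips 1 -> legal
(4,6): no bracket -> illegal
(5,0): flips 2 -> legal
(5,1): flips 3 -> legal
(5,6): flips 2 -> legal
(5,7): no bracket -> illegal
(6,1): no bracket -> illegal
(6,3): no bracket -> illegal
(6,4): no bracket -> illegal
(6,7): no bracket -> illegal
(7,4): no bracket -> illegal
(7,5): no bracket -> illegal
(7,6): no bracket -> illegal
(7,7): flips 3 -> legal

Answer: (1,5) (2,5) (3,5) (4,5) (5,0) (5,1) (5,6) (7,7)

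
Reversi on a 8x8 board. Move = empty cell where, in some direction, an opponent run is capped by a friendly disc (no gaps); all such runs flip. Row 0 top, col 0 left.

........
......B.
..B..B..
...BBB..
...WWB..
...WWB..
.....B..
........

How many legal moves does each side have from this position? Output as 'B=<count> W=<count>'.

Answer: B=6 W=10

Derivation:
-- B to move --
(3,2): flips 2 -> legal
(4,2): flips 2 -> legal
(5,2): flips 3 -> legal
(6,2): flips 2 -> legal
(6,3): flips 3 -> legal
(6,4): flips 2 -> legal
B mobility = 6
-- W to move --
(0,5): no bracket -> illegal
(0,6): no bracket -> illegal
(0,7): flips 3 -> legal
(1,1): flips 2 -> legal
(1,2): no bracket -> illegal
(1,3): no bracket -> illegal
(1,4): no bracket -> illegal
(1,5): no bracket -> illegal
(1,7): no bracket -> illegal
(2,1): no bracket -> illegal
(2,3): flips 1 -> legal
(2,4): flips 1 -> legal
(2,6): flips 1 -> legal
(2,7): no bracket -> illegal
(3,1): no bracket -> illegal
(3,2): no bracket -> illegal
(3,6): flips 1 -> legal
(4,2): no bracket -> illegal
(4,6): flips 1 -> legal
(5,6): flips 1 -> legal
(6,4): no bracket -> illegal
(6,6): flips 1 -> legal
(7,4): no bracket -> illegal
(7,5): no bracket -> illegal
(7,6): flips 1 -> legal
W mobility = 10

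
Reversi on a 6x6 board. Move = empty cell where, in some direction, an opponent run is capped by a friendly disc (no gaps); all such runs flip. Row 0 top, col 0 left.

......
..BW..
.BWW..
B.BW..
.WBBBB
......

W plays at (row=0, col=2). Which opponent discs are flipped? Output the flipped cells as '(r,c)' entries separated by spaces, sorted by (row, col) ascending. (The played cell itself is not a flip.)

Answer: (1,2)

Derivation:
Dir NW: edge -> no flip
Dir N: edge -> no flip
Dir NE: edge -> no flip
Dir W: first cell '.' (not opp) -> no flip
Dir E: first cell '.' (not opp) -> no flip
Dir SW: first cell '.' (not opp) -> no flip
Dir S: opp run (1,2) capped by W -> flip
Dir SE: first cell 'W' (not opp) -> no flip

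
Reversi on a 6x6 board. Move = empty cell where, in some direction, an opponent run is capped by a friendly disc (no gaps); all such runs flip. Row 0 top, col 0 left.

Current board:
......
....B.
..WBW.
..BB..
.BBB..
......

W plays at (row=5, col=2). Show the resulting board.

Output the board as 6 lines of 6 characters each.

Answer: ......
....B.
..WBW.
..WB..
.BWB..
..W...

Derivation:
Place W at (5,2); scan 8 dirs for brackets.
Dir NW: opp run (4,1), next='.' -> no flip
Dir N: opp run (4,2) (3,2) capped by W -> flip
Dir NE: opp run (4,3), next='.' -> no flip
Dir W: first cell '.' (not opp) -> no flip
Dir E: first cell '.' (not opp) -> no flip
Dir SW: edge -> no flip
Dir S: edge -> no flip
Dir SE: edge -> no flip
All flips: (3,2) (4,2)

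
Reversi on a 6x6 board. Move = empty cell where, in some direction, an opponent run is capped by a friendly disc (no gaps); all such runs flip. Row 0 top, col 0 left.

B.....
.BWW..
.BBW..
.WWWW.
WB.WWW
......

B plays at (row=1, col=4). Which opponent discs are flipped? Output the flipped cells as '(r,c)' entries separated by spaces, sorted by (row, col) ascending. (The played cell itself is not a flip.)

Dir NW: first cell '.' (not opp) -> no flip
Dir N: first cell '.' (not opp) -> no flip
Dir NE: first cell '.' (not opp) -> no flip
Dir W: opp run (1,3) (1,2) capped by B -> flip
Dir E: first cell '.' (not opp) -> no flip
Dir SW: opp run (2,3) (3,2) capped by B -> flip
Dir S: first cell '.' (not opp) -> no flip
Dir SE: first cell '.' (not opp) -> no flip

Answer: (1,2) (1,3) (2,3) (3,2)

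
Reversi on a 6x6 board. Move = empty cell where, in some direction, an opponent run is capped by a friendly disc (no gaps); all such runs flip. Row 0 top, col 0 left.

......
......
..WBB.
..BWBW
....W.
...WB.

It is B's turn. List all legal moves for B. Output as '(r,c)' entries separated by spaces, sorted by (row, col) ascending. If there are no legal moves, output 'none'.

(1,1): no bracket -> illegal
(1,2): flips 1 -> legal
(1,3): no bracket -> illegal
(2,1): flips 1 -> legal
(2,5): no bracket -> illegal
(3,1): no bracket -> illegal
(4,2): flips 1 -> legal
(4,3): flips 1 -> legal
(4,5): no bracket -> illegal
(5,2): flips 1 -> legal
(5,5): no bracket -> illegal

Answer: (1,2) (2,1) (4,2) (4,3) (5,2)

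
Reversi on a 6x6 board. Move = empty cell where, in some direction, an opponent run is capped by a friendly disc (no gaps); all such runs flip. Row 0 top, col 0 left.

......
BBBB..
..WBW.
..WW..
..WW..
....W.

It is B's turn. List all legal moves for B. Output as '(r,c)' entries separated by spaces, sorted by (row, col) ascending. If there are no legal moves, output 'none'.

(1,4): no bracket -> illegal
(1,5): no bracket -> illegal
(2,1): flips 1 -> legal
(2,5): flips 1 -> legal
(3,1): flips 1 -> legal
(3,4): no bracket -> illegal
(3,5): flips 1 -> legal
(4,1): flips 1 -> legal
(4,4): flips 2 -> legal
(4,5): no bracket -> illegal
(5,1): no bracket -> illegal
(5,2): flips 3 -> legal
(5,3): flips 2 -> legal
(5,5): no bracket -> illegal

Answer: (2,1) (2,5) (3,1) (3,5) (4,1) (4,4) (5,2) (5,3)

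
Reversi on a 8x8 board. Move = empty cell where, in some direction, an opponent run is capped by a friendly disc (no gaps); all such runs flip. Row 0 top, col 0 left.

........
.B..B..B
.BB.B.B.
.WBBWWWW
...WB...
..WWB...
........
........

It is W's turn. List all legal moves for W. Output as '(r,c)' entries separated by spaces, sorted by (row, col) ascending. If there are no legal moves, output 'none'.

Answer: (0,1) (0,4) (1,0) (1,3) (1,5) (1,6) (2,3) (4,5) (5,5) (6,4) (6,5)

Derivation:
(0,0): no bracket -> illegal
(0,1): flips 2 -> legal
(0,2): no bracket -> illegal
(0,3): no bracket -> illegal
(0,4): flips 2 -> legal
(0,5): no bracket -> illegal
(0,6): no bracket -> illegal
(0,7): no bracket -> illegal
(1,0): flips 2 -> legal
(1,2): no bracket -> illegal
(1,3): flips 2 -> legal
(1,5): flips 1 -> legal
(1,6): flips 1 -> legal
(2,0): no bracket -> illegal
(2,3): flips 1 -> legal
(2,5): no bracket -> illegal
(2,7): no bracket -> illegal
(3,0): no bracket -> illegal
(4,1): no bracket -> illegal
(4,2): no bracket -> illegal
(4,5): flips 1 -> legal
(5,5): flips 1 -> legal
(6,3): no bracket -> illegal
(6,4): flips 2 -> legal
(6,5): flips 1 -> legal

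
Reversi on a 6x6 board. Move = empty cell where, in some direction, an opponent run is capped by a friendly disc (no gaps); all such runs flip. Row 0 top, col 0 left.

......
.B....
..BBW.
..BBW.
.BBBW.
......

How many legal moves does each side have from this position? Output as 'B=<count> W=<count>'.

Answer: B=5 W=7

Derivation:
-- B to move --
(1,3): no bracket -> illegal
(1,4): no bracket -> illegal
(1,5): flips 1 -> legal
(2,5): flips 2 -> legal
(3,5): flips 1 -> legal
(4,5): flips 2 -> legal
(5,3): no bracket -> illegal
(5,4): no bracket -> illegal
(5,5): flips 1 -> legal
B mobility = 5
-- W to move --
(0,0): flips 3 -> legal
(0,1): no bracket -> illegal
(0,2): no bracket -> illegal
(1,0): no bracket -> illegal
(1,2): flips 1 -> legal
(1,3): no bracket -> illegal
(1,4): no bracket -> illegal
(2,0): no bracket -> illegal
(2,1): flips 2 -> legal
(3,0): no bracket -> illegal
(3,1): flips 2 -> legal
(4,0): flips 3 -> legal
(5,0): no bracket -> illegal
(5,1): flips 2 -> legal
(5,2): flips 1 -> legal
(5,3): no bracket -> illegal
(5,4): no bracket -> illegal
W mobility = 7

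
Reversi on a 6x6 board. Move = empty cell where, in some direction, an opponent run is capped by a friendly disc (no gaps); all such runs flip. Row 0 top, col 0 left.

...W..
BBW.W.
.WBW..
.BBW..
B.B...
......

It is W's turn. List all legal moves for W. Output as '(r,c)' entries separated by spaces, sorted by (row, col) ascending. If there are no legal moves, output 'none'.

(0,0): flips 2 -> legal
(0,1): flips 1 -> legal
(0,2): no bracket -> illegal
(1,3): no bracket -> illegal
(2,0): no bracket -> illegal
(3,0): flips 2 -> legal
(4,1): flips 2 -> legal
(4,3): flips 1 -> legal
(5,0): no bracket -> illegal
(5,1): flips 1 -> legal
(5,2): flips 3 -> legal
(5,3): no bracket -> illegal

Answer: (0,0) (0,1) (3,0) (4,1) (4,3) (5,1) (5,2)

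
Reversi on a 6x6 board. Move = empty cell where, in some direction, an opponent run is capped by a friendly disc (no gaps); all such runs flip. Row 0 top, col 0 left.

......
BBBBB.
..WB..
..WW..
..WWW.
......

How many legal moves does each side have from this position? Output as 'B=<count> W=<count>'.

Answer: B=6 W=6

Derivation:
-- B to move --
(2,1): flips 1 -> legal
(2,4): no bracket -> illegal
(3,1): flips 1 -> legal
(3,4): no bracket -> illegal
(3,5): no bracket -> illegal
(4,1): flips 1 -> legal
(4,5): no bracket -> illegal
(5,1): no bracket -> illegal
(5,2): flips 3 -> legal
(5,3): flips 2 -> legal
(5,4): no bracket -> illegal
(5,5): flips 3 -> legal
B mobility = 6
-- W to move --
(0,0): flips 1 -> legal
(0,1): no bracket -> illegal
(0,2): flips 1 -> legal
(0,3): flips 2 -> legal
(0,4): flips 1 -> legal
(0,5): flips 2 -> legal
(1,5): no bracket -> illegal
(2,0): no bracket -> illegal
(2,1): no bracket -> illegal
(2,4): flips 1 -> legal
(2,5): no bracket -> illegal
(3,4): no bracket -> illegal
W mobility = 6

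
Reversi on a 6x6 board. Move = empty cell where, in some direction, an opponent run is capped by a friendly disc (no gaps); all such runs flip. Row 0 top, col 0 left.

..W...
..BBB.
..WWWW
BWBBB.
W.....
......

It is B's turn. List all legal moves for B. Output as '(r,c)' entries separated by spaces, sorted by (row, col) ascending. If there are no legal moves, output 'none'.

(0,1): no bracket -> illegal
(0,3): no bracket -> illegal
(1,1): flips 1 -> legal
(1,5): flips 1 -> legal
(2,0): no bracket -> illegal
(2,1): no bracket -> illegal
(3,5): flips 1 -> legal
(4,1): no bracket -> illegal
(4,2): no bracket -> illegal
(5,0): flips 1 -> legal
(5,1): no bracket -> illegal

Answer: (1,1) (1,5) (3,5) (5,0)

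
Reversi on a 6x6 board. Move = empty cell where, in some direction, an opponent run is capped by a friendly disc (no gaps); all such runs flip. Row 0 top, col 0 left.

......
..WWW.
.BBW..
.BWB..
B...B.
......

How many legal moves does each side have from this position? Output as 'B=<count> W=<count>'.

-- B to move --
(0,1): no bracket -> illegal
(0,2): flips 1 -> legal
(0,3): flips 3 -> legal
(0,4): flips 1 -> legal
(0,5): no bracket -> illegal
(1,1): no bracket -> illegal
(1,5): no bracket -> illegal
(2,4): flips 1 -> legal
(2,5): no bracket -> illegal
(3,4): no bracket -> illegal
(4,1): no bracket -> illegal
(4,2): flips 1 -> legal
(4,3): flips 1 -> legal
B mobility = 6
-- W to move --
(1,0): flips 1 -> legal
(1,1): no bracket -> illegal
(2,0): flips 2 -> legal
(2,4): no bracket -> illegal
(3,0): flips 2 -> legal
(3,4): flips 1 -> legal
(3,5): no bracket -> illegal
(4,1): no bracket -> illegal
(4,2): no bracket -> illegal
(4,3): flips 1 -> legal
(4,5): no bracket -> illegal
(5,0): no bracket -> illegal
(5,1): no bracket -> illegal
(5,3): no bracket -> illegal
(5,4): no bracket -> illegal
(5,5): no bracket -> illegal
W mobility = 5

Answer: B=6 W=5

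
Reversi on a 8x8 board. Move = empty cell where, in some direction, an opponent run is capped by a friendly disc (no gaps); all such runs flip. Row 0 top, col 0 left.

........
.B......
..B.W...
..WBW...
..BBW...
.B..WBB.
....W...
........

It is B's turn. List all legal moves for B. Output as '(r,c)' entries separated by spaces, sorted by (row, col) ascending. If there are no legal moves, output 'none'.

(1,3): no bracket -> illegal
(1,4): no bracket -> illegal
(1,5): flips 1 -> legal
(2,1): flips 1 -> legal
(2,3): no bracket -> illegal
(2,5): flips 1 -> legal
(3,1): flips 1 -> legal
(3,5): flips 1 -> legal
(4,1): no bracket -> illegal
(4,5): flips 1 -> legal
(5,3): flips 1 -> legal
(6,3): no bracket -> illegal
(6,5): flips 1 -> legal
(7,3): flips 1 -> legal
(7,4): no bracket -> illegal
(7,5): no bracket -> illegal

Answer: (1,5) (2,1) (2,5) (3,1) (3,5) (4,5) (5,3) (6,5) (7,3)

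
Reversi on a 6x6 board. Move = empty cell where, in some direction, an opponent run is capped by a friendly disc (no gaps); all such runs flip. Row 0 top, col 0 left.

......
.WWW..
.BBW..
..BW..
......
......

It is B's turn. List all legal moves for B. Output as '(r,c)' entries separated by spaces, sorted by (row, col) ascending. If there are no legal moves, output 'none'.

Answer: (0,0) (0,1) (0,2) (0,3) (0,4) (1,4) (2,4) (3,4) (4,4)

Derivation:
(0,0): flips 1 -> legal
(0,1): flips 1 -> legal
(0,2): flips 1 -> legal
(0,3): flips 1 -> legal
(0,4): flips 1 -> legal
(1,0): no bracket -> illegal
(1,4): flips 1 -> legal
(2,0): no bracket -> illegal
(2,4): flips 1 -> legal
(3,4): flips 1 -> legal
(4,2): no bracket -> illegal
(4,3): no bracket -> illegal
(4,4): flips 1 -> legal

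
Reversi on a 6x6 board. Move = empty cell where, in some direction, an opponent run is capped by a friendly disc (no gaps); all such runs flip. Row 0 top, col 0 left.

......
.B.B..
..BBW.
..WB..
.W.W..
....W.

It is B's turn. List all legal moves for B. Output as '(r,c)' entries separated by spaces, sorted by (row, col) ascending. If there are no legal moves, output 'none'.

Answer: (1,5) (2,5) (3,1) (3,5) (4,2) (5,0) (5,3)

Derivation:
(1,4): no bracket -> illegal
(1,5): flips 1 -> legal
(2,1): no bracket -> illegal
(2,5): flips 1 -> legal
(3,0): no bracket -> illegal
(3,1): flips 1 -> legal
(3,4): no bracket -> illegal
(3,5): flips 1 -> legal
(4,0): no bracket -> illegal
(4,2): flips 1 -> legal
(4,4): no bracket -> illegal
(4,5): no bracket -> illegal
(5,0): flips 2 -> legal
(5,1): no bracket -> illegal
(5,2): no bracket -> illegal
(5,3): flips 1 -> legal
(5,5): no bracket -> illegal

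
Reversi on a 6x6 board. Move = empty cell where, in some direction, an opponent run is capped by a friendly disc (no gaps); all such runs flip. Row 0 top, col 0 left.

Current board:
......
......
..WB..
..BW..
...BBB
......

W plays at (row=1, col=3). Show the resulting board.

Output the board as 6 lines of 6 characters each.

Place W at (1,3); scan 8 dirs for brackets.
Dir NW: first cell '.' (not opp) -> no flip
Dir N: first cell '.' (not opp) -> no flip
Dir NE: first cell '.' (not opp) -> no flip
Dir W: first cell '.' (not opp) -> no flip
Dir E: first cell '.' (not opp) -> no flip
Dir SW: first cell 'W' (not opp) -> no flip
Dir S: opp run (2,3) capped by W -> flip
Dir SE: first cell '.' (not opp) -> no flip
All flips: (2,3)

Answer: ......
...W..
..WW..
..BW..
...BBB
......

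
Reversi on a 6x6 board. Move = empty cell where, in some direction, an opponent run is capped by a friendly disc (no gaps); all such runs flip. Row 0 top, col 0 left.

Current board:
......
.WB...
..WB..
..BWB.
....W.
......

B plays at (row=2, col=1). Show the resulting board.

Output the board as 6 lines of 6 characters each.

Place B at (2,1); scan 8 dirs for brackets.
Dir NW: first cell '.' (not opp) -> no flip
Dir N: opp run (1,1), next='.' -> no flip
Dir NE: first cell 'B' (not opp) -> no flip
Dir W: first cell '.' (not opp) -> no flip
Dir E: opp run (2,2) capped by B -> flip
Dir SW: first cell '.' (not opp) -> no flip
Dir S: first cell '.' (not opp) -> no flip
Dir SE: first cell 'B' (not opp) -> no flip
All flips: (2,2)

Answer: ......
.WB...
.BBB..
..BWB.
....W.
......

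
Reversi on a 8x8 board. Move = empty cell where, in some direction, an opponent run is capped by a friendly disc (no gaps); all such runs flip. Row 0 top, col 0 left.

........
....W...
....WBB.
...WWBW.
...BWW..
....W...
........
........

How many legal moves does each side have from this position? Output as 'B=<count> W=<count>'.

Answer: B=10 W=9

Derivation:
-- B to move --
(0,3): flips 1 -> legal
(0,4): no bracket -> illegal
(0,5): no bracket -> illegal
(1,3): flips 1 -> legal
(1,5): no bracket -> illegal
(2,2): no bracket -> illegal
(2,3): flips 2 -> legal
(2,7): no bracket -> illegal
(3,2): flips 2 -> legal
(3,7): flips 1 -> legal
(4,2): no bracket -> illegal
(4,6): flips 3 -> legal
(4,7): flips 1 -> legal
(5,3): flips 1 -> legal
(5,5): flips 1 -> legal
(5,6): no bracket -> illegal
(6,3): no bracket -> illegal
(6,4): no bracket -> illegal
(6,5): flips 1 -> legal
B mobility = 10
-- W to move --
(1,5): flips 2 -> legal
(1,6): flips 2 -> legal
(1,7): flips 2 -> legal
(2,7): flips 2 -> legal
(3,2): flips 1 -> legal
(3,7): no bracket -> illegal
(4,2): flips 1 -> legal
(4,6): flips 1 -> legal
(5,2): flips 1 -> legal
(5,3): flips 1 -> legal
W mobility = 9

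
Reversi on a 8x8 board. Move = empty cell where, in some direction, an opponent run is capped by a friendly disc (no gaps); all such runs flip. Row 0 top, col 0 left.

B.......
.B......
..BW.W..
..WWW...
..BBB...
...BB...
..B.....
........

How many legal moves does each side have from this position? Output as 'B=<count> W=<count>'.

Answer: B=4 W=8

Derivation:
-- B to move --
(1,2): no bracket -> illegal
(1,3): flips 2 -> legal
(1,4): no bracket -> illegal
(1,5): no bracket -> illegal
(1,6): flips 2 -> legal
(2,1): flips 1 -> legal
(2,4): flips 3 -> legal
(2,6): no bracket -> illegal
(3,1): no bracket -> illegal
(3,5): no bracket -> illegal
(3,6): no bracket -> illegal
(4,1): no bracket -> illegal
(4,5): no bracket -> illegal
B mobility = 4
-- W to move --
(0,1): no bracket -> illegal
(0,2): no bracket -> illegal
(1,0): no bracket -> illegal
(1,2): flips 1 -> legal
(1,3): no bracket -> illegal
(2,0): no bracket -> illegal
(2,1): flips 1 -> legal
(3,1): no bracket -> illegal
(3,5): no bracket -> illegal
(4,1): no bracket -> illegal
(4,5): no bracket -> illegal
(5,1): flips 1 -> legal
(5,2): flips 2 -> legal
(5,5): flips 1 -> legal
(6,1): no bracket -> illegal
(6,3): flips 2 -> legal
(6,4): flips 2 -> legal
(6,5): flips 2 -> legal
(7,1): no bracket -> illegal
(7,2): no bracket -> illegal
(7,3): no bracket -> illegal
W mobility = 8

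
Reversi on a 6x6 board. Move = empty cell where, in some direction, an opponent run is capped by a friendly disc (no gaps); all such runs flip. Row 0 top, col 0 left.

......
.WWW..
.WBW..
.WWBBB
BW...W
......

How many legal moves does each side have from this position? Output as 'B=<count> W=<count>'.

Answer: B=10 W=3

Derivation:
-- B to move --
(0,0): flips 1 -> legal
(0,1): flips 2 -> legal
(0,2): flips 1 -> legal
(0,3): flips 2 -> legal
(0,4): flips 1 -> legal
(1,0): no bracket -> illegal
(1,4): no bracket -> illegal
(2,0): flips 1 -> legal
(2,4): flips 1 -> legal
(3,0): flips 2 -> legal
(4,2): flips 2 -> legal
(4,3): no bracket -> illegal
(4,4): no bracket -> illegal
(5,0): no bracket -> illegal
(5,1): no bracket -> illegal
(5,2): no bracket -> illegal
(5,4): no bracket -> illegal
(5,5): flips 1 -> legal
B mobility = 10
-- W to move --
(2,4): no bracket -> illegal
(2,5): flips 1 -> legal
(3,0): no bracket -> illegal
(4,2): no bracket -> illegal
(4,3): flips 1 -> legal
(4,4): flips 2 -> legal
(5,0): no bracket -> illegal
(5,1): no bracket -> illegal
W mobility = 3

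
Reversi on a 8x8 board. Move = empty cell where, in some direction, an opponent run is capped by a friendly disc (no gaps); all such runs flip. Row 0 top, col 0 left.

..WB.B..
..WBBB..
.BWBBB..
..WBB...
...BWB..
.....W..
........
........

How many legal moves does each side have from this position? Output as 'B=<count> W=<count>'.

Answer: B=7 W=11

Derivation:
-- B to move --
(0,1): flips 2 -> legal
(1,1): flips 2 -> legal
(3,1): flips 2 -> legal
(3,5): no bracket -> illegal
(4,1): flips 1 -> legal
(4,2): no bracket -> illegal
(4,6): no bracket -> illegal
(5,3): no bracket -> illegal
(5,4): flips 1 -> legal
(5,6): no bracket -> illegal
(6,4): no bracket -> illegal
(6,5): flips 1 -> legal
(6,6): flips 2 -> legal
B mobility = 7
-- W to move --
(0,4): flips 5 -> legal
(0,6): no bracket -> illegal
(1,0): flips 1 -> legal
(1,1): no bracket -> illegal
(1,6): flips 3 -> legal
(2,0): flips 1 -> legal
(2,6): flips 3 -> legal
(3,0): flips 1 -> legal
(3,1): no bracket -> illegal
(3,5): flips 5 -> legal
(3,6): no bracket -> illegal
(4,2): flips 1 -> legal
(4,6): flips 1 -> legal
(5,2): no bracket -> illegal
(5,3): no bracket -> illegal
(5,4): flips 1 -> legal
(5,6): flips 3 -> legal
W mobility = 11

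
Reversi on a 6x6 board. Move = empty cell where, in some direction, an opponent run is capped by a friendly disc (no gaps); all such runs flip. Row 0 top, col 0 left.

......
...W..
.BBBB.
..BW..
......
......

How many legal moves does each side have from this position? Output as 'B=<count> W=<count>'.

-- B to move --
(0,2): flips 1 -> legal
(0,3): flips 1 -> legal
(0,4): flips 1 -> legal
(1,2): no bracket -> illegal
(1,4): no bracket -> illegal
(3,4): flips 1 -> legal
(4,2): flips 1 -> legal
(4,3): flips 1 -> legal
(4,4): flips 1 -> legal
B mobility = 7
-- W to move --
(1,0): no bracket -> illegal
(1,1): flips 1 -> legal
(1,2): no bracket -> illegal
(1,4): no bracket -> illegal
(1,5): flips 1 -> legal
(2,0): no bracket -> illegal
(2,5): no bracket -> illegal
(3,0): no bracket -> illegal
(3,1): flips 2 -> legal
(3,4): no bracket -> illegal
(3,5): flips 1 -> legal
(4,1): no bracket -> illegal
(4,2): no bracket -> illegal
(4,3): no bracket -> illegal
W mobility = 4

Answer: B=7 W=4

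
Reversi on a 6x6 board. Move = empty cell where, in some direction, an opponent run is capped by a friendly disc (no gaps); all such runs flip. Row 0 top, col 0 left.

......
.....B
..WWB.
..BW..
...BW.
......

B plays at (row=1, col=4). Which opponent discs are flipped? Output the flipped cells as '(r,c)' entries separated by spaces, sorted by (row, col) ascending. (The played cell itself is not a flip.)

Answer: (2,3)

Derivation:
Dir NW: first cell '.' (not opp) -> no flip
Dir N: first cell '.' (not opp) -> no flip
Dir NE: first cell '.' (not opp) -> no flip
Dir W: first cell '.' (not opp) -> no flip
Dir E: first cell 'B' (not opp) -> no flip
Dir SW: opp run (2,3) capped by B -> flip
Dir S: first cell 'B' (not opp) -> no flip
Dir SE: first cell '.' (not opp) -> no flip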